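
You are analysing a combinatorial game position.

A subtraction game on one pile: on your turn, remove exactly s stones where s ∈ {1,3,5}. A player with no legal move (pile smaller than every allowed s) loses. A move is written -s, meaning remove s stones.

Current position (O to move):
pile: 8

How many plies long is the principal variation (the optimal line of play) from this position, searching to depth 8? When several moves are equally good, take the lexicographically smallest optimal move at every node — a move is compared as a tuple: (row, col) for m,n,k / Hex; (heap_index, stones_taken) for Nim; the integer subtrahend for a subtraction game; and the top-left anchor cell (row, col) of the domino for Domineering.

PV length from [8]: 8 plies

ply 1, O at 8 | -1=-1→7*; -3=-1→5; -5=-1→3
ply 2, X at 7 | -1=+1→6*; -3=+1→4; -5=+1→2
ply 3, O at 6 | -1=-1→5*; -3=-1→3; -5=-1→1
ply 4, X at 5 | -1=+1→4*; -3=+1→2; -5=+1→0
ply 5, O at 4 | -1=-1→3*; -3=-1→1
ply 6, X at 3 | -1=+1→2*; -3=+1→0
ply 7, O at 2 | -1=-1→1*
ply 8, X at 1 | -1=+1→0*
ply 9: 0 is terminal -1 (O); from 8 depth 8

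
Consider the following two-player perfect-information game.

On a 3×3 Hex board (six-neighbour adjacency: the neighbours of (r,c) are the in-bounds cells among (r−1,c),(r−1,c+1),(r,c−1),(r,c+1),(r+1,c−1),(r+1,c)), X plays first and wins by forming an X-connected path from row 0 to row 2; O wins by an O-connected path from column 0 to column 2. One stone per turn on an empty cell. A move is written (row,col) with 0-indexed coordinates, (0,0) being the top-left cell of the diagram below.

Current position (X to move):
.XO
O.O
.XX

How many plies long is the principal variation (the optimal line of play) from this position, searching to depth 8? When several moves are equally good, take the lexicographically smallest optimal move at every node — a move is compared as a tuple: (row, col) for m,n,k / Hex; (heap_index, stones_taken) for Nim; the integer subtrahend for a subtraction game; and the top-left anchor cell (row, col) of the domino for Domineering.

ply 1, X at .XO/O.O/.XX | (0,0)=-1→XXO/O.O/.XX; (1,1)=+1→.XO/OXO/.XX*; (2,0)=-1→.XO/O.O/XXX
ply 2: .XO/OXO/.XX is terminal -1 (O); from .XO/O.O/.XX depth 8

PV length from [.XO/O.O/.XX]: 1 ply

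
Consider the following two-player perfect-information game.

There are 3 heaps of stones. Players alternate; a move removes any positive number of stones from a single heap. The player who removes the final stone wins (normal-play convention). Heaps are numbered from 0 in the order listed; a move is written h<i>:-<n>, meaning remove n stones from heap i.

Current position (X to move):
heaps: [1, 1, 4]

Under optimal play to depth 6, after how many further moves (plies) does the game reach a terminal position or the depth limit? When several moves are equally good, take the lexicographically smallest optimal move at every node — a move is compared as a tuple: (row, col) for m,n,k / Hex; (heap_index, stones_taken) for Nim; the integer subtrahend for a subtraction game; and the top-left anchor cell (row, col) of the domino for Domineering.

PV length from [(1,1,4)]: 3 plies

p1 X@[(1,1,4)]: h0:-1[(0,1,4)]-1 h1:-1[(1,0,4)]-1 h2:-1[(1,1,3)]-1 h2:-2[(1,1,2)]-1 h2:-3[(1,1,1)]-1 h2:-4[(1,1,0)]+1*
p2 O@[(1,1,0)]: h0:-1[(0,1,0)]-1* h1:-1[(1,0,0)]-1
p3 X@[(0,1,0)]: h1:-1[(0,0,0)]+1*
p4 O@[(0,0,0)] terminal -1; root [(1,1,4)] d6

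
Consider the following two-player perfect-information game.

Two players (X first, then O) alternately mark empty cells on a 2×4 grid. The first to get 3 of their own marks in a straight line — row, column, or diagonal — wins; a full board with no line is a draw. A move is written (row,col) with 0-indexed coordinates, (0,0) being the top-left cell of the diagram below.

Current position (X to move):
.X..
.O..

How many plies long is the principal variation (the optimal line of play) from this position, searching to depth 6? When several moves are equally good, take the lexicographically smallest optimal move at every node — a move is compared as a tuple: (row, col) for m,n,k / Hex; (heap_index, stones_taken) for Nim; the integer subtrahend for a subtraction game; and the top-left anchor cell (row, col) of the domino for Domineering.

ply 1, X at .X../.O.. | (0,0)=+0→XX../.O..; (0,2)=+1→.XX./.O..*; (0,3)=+0→.X.X/.O..; (1,0)=+0→.X../XO..; (1,2)=+0→.X../.OX.; (1,3)=+0→.X../.O.X
ply 2, O at .XX./.O.. | (0,0)=-1→OXX./.O..*; (0,3)=-1→.XXO/.O..; (1,0)=-1→.XX./OO..; (1,2)=-1→.XX./.OO.; (1,3)=-1→.XX./.O.O
ply 3, X at OXX./.O.. | (0,3)=+1→OXXX/.O..*; (1,0)=+0→OXX./XO..; (1,2)=+0→OXX./.OX.; (1,3)=+0→OXX./.O.X
ply 4: OXXX/.O.. is terminal -1 (O); from .X../.O.. depth 6

PV length from [.X../.O..]: 3 plies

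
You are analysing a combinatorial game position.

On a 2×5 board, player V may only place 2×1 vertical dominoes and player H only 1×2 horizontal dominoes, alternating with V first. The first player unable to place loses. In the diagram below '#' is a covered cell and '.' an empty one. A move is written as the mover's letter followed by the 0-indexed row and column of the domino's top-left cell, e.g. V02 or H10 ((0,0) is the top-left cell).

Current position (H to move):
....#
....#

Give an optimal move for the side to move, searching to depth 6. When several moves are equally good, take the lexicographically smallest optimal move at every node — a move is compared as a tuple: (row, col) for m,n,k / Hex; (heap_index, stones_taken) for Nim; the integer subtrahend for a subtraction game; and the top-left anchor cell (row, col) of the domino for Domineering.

H's best at [....#/....#]: H01

[....#/....#] H move#1: H00:-1/##..#/....#, H01:+1/.##.#/....#*, H02:-1/..###/....#, H10:-1/....#/##..#, H11:+1/....#/.##.#, H12:-1/....#/..###
[.##.#/....#] V move#2: V00:-1/###.#/#...#*, V03:-1/.####/...##
[###.#/#...#] H move#3: H11:-1/###.#/###.#, H12:+1/###.#/#.###*
[###.#/#.###] end (terminal -1, V#4); searched ....#/....# to 6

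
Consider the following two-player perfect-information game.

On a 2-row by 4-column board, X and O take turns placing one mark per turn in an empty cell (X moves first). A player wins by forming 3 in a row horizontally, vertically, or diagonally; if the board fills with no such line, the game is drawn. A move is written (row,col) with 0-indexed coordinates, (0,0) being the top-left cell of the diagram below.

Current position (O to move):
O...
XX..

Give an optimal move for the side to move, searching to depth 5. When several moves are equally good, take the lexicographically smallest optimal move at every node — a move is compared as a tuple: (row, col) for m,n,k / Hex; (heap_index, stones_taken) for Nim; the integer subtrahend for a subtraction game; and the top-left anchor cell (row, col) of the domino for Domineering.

[O.../XX..] O move#1: (0,1):-1/OO../XX.., (0,2):-1/O.O./XX.., (0,3):-1/O..O/XX.., (1,2):+0/O.../XXO.*, (1,3):-1/O.../XX.O
[O.../XXO.] X move#2: (0,1):+0/OX../XXO.*, (0,2):+0/O.X./XXO., (0,3):+0/O..X/XXO., (1,3):+0/O.../XXOX
[OX../XXO.] O move#3: (0,2):+0/OXO./XXO.*, (0,3):+0/OX.O/XXO., (1,3):+0/OX../XXOO
[OXO./XXO.] X move#4: (0,3):+0/OXOX/XXO.*, (1,3):+0/OXO./XXOX
[OXOX/XXO.] O move#5: (1,3):+0/OXOX/XXOO*
[OXOX/XXOO] end (terminal +0, X#6); searched O.../XX.. to 5

O's best at [O.../XX..]: (1,2)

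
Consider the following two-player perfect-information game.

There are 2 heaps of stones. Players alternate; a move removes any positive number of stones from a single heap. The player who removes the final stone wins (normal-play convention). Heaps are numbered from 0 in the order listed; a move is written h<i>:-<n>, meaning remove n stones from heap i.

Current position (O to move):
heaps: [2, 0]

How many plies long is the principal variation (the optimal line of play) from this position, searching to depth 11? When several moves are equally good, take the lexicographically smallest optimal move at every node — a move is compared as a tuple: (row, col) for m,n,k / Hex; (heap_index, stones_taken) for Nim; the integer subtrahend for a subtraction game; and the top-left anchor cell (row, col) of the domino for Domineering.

PV length from [(2,0)]: 1 ply

ply 1, O at (2,0) | h0:-1=-1→(1,0); h0:-2=+1→(0,0)*
ply 2: (0,0) is terminal -1 (X); from (2,0) depth 11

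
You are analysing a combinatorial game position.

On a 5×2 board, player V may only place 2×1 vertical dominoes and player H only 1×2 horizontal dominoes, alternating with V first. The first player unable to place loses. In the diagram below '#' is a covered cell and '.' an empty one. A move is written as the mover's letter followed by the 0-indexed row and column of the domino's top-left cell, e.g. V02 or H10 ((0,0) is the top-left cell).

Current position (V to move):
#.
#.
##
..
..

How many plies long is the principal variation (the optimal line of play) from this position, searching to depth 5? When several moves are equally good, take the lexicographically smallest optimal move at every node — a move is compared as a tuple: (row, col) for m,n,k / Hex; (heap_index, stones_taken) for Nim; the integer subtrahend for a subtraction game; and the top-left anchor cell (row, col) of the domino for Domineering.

PV length from [#./#./##/../..]: 1 ply

[#./#./##/../..] V move#1: V01:-1/##/##/##/../.., V30:+1/#./#./##/#./#.*, V31:+1/#./#./##/.#/.#
[#./#./##/#./#.] end (terminal -1, H#2); searched #./#./##/../.. to 5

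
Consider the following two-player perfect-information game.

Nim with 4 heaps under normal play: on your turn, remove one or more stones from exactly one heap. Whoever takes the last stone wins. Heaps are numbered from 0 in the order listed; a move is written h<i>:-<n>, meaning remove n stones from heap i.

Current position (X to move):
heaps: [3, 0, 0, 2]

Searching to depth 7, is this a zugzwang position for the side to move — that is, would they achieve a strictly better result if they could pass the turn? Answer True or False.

zugzwang((3,0,0,2), X) = False

ply 1, X at (3,0,0,2) | h0:-1=+1→(2,0,0,2)*; h0:-2=-1→(1,0,0,2); h0:-3=-1→(0,0,0,2); h3:-1=-1→(3,0,0,1); h3:-2=-1→(3,0,0,0)
ply 2, O at (2,0,0,2) | h0:-1=-1→(1,0,0,2)*; h0:-2=-1→(0,0,0,2); h3:-1=-1→(2,0,0,1); h3:-2=-1→(2,0,0,0)
ply 3, X at (1,0,0,2) | h0:-1=-1→(0,0,0,2); h3:-1=+1→(1,0,0,1)*; h3:-2=-1→(1,0,0,0)
ply 4, O at (1,0,0,1) | h0:-1=-1→(0,0,0,1)*; h3:-1=-1→(1,0,0,0)
ply 5, X at (0,0,0,1) | h3:-1=+1→(0,0,0,0)*
ply 6: (0,0,0,0) is terminal -1 (O); from (3,0,0,2) depth 7
suppose X passes — search the same position with O to move:
pass> ply 1, O at (3,0,0,2) | h0:-1=+1→(2,0,0,2)*; h0:-2=-1→(1,0,0,2); h0:-3=-1→(0,0,0,2); h3:-1=-1→(3,0,0,1); h3:-2=-1→(3,0,0,0)
pass> ply 2, X at (2,0,0,2) | h0:-1=-1→(1,0,0,2)*; h0:-2=-1→(0,0,0,2); h3:-1=-1→(2,0,0,1); h3:-2=-1→(2,0,0,0)
pass> ply 3, O at (1,0,0,2) | h0:-1=-1→(0,0,0,2); h3:-1=+1→(1,0,0,1)*; h3:-2=-1→(1,0,0,0)
pass> ply 4, X at (1,0,0,1) | h0:-1=-1→(0,0,0,1)*; h3:-1=-1→(1,0,0,0)
pass> ply 5, O at (0,0,0,1) | h3:-1=+1→(0,0,0,0)*
pass> ply 6: (0,0,0,0) is terminal -1 (X); from (3,0,0,2) depth 7
for X: play +1, pass -1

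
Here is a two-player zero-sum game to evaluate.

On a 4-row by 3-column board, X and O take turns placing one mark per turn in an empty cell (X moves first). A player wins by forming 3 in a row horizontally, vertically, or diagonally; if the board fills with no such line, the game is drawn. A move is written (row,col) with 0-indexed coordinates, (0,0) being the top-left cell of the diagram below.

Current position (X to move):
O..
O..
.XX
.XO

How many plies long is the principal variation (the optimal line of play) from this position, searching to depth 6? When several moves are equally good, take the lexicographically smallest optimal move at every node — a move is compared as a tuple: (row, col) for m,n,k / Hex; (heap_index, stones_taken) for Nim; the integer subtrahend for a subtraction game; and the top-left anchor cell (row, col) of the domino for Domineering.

PV length from [O../O../.XX/.XO]: 1 ply

p1 X@[O../O../.XX/.XO]: (0,1)[OX./O../.XX/.XO]-1 (0,2)[O.X/O../.XX/.XO]-1 (1,1)[O../OX./.XX/.XO]+1* (1,2)[O../O.X/.XX/.XO]-1 (2,0)[O../O../XXX/.XO]+1 (3,0)[O../O../.XX/XXO]-1
p2 O@[O../OX./.XX/.XO] terminal -1; root [O../O../.XX/.XO] d6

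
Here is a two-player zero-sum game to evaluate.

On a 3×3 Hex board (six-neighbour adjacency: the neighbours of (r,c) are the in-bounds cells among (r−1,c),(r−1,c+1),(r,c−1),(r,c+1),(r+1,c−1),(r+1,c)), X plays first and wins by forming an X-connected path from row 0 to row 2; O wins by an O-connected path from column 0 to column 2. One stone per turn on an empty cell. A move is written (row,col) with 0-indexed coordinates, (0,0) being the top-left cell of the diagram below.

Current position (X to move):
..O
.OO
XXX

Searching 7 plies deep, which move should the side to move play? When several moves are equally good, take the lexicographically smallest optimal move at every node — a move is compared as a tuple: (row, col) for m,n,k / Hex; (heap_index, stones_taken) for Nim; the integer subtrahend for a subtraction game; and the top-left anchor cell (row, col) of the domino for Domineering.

X's best at [..O/.OO/XXX]: (1,0)

p1 X@[..O/.OO/XXX]: (0,0)[X.O/.OO/XXX]-1 (0,1)[.XO/.OO/XXX]-1 (1,0)[..O/XOO/XXX]+1*
p2 O@[..O/XOO/XXX]: (0,0)[O.O/XOO/XXX]-1* (0,1)[.OO/XOO/XXX]-1
p3 X@[O.O/XOO/XXX]: (0,1)[OXO/XOO/XXX]+1*
p4 O@[OXO/XOO/XXX] terminal -1; root [..O/.OO/XXX] d7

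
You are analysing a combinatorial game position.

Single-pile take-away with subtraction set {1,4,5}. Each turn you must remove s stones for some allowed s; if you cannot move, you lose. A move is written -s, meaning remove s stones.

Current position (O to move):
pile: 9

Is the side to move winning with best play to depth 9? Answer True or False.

ply 1, O at 9 | -1=+1→8*; -4=-1→5; -5=-1→4
ply 2, X at 8 | -1=-1→7*; -4=-1→4; -5=-1→3
ply 3, O at 7 | -1=-1→6; -4=-1→3; -5=+1→2*
ply 4, X at 2 | -1=-1→1*
ply 5, O at 1 | -1=+1→0*
ply 6: 0 is terminal -1 (X); from 9 depth 9

O winning at [9]: True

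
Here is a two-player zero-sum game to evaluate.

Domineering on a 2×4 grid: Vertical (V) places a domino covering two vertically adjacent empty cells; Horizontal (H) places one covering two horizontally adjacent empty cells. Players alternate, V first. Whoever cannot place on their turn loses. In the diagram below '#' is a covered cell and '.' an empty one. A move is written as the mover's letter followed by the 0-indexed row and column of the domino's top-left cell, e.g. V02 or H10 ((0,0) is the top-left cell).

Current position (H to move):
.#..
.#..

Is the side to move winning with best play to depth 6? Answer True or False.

H winning at [.#../.#..]: True

[.#../.#..] H move#1: H02:+1/.###/.#..*, H12:+1/.#../.###
[.###/.#..] V move#2: V00:-1/####/##..*
[####/##..] H move#3: H12:+1/####/####*
[####/####] end (terminal -1, V#4); searched .#../.#.. to 6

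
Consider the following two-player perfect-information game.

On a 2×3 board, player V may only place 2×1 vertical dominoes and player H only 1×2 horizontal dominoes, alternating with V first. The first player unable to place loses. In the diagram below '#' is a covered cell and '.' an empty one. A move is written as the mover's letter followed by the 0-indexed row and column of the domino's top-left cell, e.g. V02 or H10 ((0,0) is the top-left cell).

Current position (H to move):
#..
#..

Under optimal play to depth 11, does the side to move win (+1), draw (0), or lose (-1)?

[#../#..] H move#1: H01:+1/###/#..*, H11:+1/#../###
[###/#..] end (terminal -1, V#2); searched #../#.. to 11

value(#../#.., H) = +1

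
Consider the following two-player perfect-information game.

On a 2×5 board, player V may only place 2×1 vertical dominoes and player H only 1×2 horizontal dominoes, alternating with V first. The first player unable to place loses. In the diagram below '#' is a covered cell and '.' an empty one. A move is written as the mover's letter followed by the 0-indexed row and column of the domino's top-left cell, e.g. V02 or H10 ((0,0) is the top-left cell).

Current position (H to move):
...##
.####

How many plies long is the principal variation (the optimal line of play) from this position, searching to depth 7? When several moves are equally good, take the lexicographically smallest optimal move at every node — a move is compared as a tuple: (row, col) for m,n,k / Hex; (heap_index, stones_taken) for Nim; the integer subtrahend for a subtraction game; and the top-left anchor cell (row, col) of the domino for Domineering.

PV length from [...##/.####]: 1 ply

ply 1, H at ...##/.#### | H00=+1→##.##/.####*; H01=-1→.####/.####
ply 2: ##.##/.#### is terminal -1 (V); from ...##/.#### depth 7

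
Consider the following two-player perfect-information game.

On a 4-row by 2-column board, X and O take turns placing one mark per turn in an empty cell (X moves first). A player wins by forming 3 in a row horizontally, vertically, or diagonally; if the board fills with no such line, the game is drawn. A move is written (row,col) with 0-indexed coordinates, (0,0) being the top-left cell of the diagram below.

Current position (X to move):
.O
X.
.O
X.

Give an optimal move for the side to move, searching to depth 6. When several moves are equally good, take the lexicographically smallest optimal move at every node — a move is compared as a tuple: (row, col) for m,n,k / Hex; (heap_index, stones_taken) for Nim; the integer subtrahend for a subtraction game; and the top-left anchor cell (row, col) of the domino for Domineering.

ply 1, X at .O/X./.O/X. | (0,0)=-1→XO/X./.O/X.; (1,1)=+0→.O/XX/.O/X.; (2,0)=+1→.O/X./XO/X.*; (3,1)=-1→.O/X./.O/XX
ply 2: .O/X./XO/X. is terminal -1 (O); from .O/X./.O/X. depth 6

X's best at [.O/X./.O/X.]: (2,0)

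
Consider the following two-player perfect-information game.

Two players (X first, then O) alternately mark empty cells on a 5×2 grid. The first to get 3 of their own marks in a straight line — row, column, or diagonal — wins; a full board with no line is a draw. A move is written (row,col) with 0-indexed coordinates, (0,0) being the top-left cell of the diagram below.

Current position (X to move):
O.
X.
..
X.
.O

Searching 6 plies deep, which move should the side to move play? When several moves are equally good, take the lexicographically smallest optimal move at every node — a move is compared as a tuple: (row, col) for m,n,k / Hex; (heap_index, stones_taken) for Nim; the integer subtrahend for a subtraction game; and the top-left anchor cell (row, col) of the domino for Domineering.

X's best at [O./X./../X./.O]: (1,1)

[O./X./../X./.O] X move#1: (0,1):+0/OX/X./../X./.O, (1,1):+1/O./XX/../X./.O*, (2,0):+1/O./X./X./X./.O, (2,1):+1/O./X./.X/X./.O, (3,1):+0/O./X./../XX/.O, (4,0):+0/O./X./../X./XO
[O./XX/../X./.O] O move#2: (0,1):-1/OO/XX/../X./.O*, (2,0):-1/O./XX/O./X./.O, (2,1):-1/O./XX/.O/X./.O, (3,1):-1/O./XX/../XO/.O, (4,0):-1/O./XX/../X./OO
[OO/XX/../X./.O] X move#3: (2,0):+1/OO/XX/X./X./.O*, (2,1):+1/OO/XX/.X/X./.O, (3,1):+1/OO/XX/../XX/.O, (4,0):+0/OO/XX/../X./XO
[OO/XX/X./X./.O] end (terminal -1, O#4); searched O./X./../X./.O to 6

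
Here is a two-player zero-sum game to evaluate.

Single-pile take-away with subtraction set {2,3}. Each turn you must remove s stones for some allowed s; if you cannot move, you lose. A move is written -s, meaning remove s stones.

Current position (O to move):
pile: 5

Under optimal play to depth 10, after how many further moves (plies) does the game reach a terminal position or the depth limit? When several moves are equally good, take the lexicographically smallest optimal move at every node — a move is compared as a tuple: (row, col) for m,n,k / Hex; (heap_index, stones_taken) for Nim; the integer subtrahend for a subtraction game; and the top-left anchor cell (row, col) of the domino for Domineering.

PV length from [5]: 2 plies

[5] O move#1: -2:-1/3*, -3:-1/2
[3] X move#2: -2:+1/1*, -3:+1/0
[1] end (terminal -1, O#3); searched 5 to 10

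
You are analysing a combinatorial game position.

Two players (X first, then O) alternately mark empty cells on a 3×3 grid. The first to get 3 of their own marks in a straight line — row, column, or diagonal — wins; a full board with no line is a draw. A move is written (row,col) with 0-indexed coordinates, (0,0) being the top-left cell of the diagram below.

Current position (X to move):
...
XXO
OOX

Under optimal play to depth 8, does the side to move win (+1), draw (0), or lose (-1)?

value(.../XXO/OOX, X) = +1

p1 X@[.../XXO/OOX]: (0,0)[X../XXO/OOX]+1* (0,1)[.X./XXO/OOX]+0 (0,2)[..X/XXO/OOX]+0
p2 O@[X../XXO/OOX] terminal -1; root [.../XXO/OOX] d8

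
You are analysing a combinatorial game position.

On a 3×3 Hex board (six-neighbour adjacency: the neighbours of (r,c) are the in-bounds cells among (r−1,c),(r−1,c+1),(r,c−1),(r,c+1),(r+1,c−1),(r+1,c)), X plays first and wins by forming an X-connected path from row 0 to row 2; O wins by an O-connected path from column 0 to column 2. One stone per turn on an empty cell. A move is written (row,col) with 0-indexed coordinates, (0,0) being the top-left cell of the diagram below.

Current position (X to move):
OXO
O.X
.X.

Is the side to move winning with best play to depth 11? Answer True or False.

p1 X@[OXO/O.X/.X.]: (1,1)[OXO/OXX/.X.]+1* (2,0)[OXO/O.X/XX.]-1 (2,2)[OXO/O.X/.XX]-1
p2 O@[OXO/OXX/.X.] terminal -1; root [OXO/O.X/.X.] d11

X winning at [OXO/O.X/.X.]: True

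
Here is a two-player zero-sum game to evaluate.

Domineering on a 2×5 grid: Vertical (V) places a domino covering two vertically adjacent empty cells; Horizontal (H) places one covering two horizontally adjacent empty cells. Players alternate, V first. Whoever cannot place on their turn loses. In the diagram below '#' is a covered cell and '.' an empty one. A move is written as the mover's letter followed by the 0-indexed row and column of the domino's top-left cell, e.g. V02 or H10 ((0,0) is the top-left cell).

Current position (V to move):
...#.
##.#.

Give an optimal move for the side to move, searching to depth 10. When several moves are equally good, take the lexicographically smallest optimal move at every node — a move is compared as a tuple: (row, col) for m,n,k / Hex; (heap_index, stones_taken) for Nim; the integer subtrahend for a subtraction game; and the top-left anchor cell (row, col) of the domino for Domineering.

ply 1, V at ...#./##.#. | V02=+1→..##./####.*; V04=-1→...##/##.##
ply 2, H at ..##./####. | H00=-1→####./####.*
ply 3, V at ####./####. | V04=+1→#####/#####*
ply 4: #####/##### is terminal -1 (H); from ...#./##.#. depth 10

V's best at [...#./##.#.]: V02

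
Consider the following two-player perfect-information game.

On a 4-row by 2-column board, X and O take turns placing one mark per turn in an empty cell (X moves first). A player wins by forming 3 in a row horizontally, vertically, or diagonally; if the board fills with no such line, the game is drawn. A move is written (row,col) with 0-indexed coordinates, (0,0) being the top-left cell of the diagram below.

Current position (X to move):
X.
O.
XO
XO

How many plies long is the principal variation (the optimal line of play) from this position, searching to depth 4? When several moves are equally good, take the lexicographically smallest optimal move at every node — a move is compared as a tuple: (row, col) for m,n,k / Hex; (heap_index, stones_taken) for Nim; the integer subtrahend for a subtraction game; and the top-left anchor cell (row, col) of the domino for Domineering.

ply 1, X at X./O./XO/XO | (0,1)=-1→XX/O./XO/XO; (1,1)=+0→X./OX/XO/XO*
ply 2, O at X./OX/XO/XO | (0,1)=+0→XO/OX/XO/XO*
ply 3: XO/OX/XO/XO is terminal +0 (X); from X./O./XO/XO depth 4

PV length from [X./O./XO/XO]: 2 plies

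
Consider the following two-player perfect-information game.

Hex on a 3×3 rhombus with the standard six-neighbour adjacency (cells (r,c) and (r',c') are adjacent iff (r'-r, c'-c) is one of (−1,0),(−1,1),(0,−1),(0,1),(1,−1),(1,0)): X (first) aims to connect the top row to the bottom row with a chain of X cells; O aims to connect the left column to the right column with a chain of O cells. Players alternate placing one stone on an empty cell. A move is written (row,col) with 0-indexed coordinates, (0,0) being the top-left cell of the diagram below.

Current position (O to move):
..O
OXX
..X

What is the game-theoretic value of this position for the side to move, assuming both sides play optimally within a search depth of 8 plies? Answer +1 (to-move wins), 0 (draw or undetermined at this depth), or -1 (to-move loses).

value(..O/OXX/..X, O) = +1

p1 O@[..O/OXX/..X]: (0,0)[O.O/OXX/..X]-1 (0,1)[.OO/OXX/..X]+1* (2,0)[..O/OXX/O.X]-1 (2,1)[..O/OXX/.OX]-1
p2 X@[.OO/OXX/..X] terminal -1; root [..O/OXX/..X] d8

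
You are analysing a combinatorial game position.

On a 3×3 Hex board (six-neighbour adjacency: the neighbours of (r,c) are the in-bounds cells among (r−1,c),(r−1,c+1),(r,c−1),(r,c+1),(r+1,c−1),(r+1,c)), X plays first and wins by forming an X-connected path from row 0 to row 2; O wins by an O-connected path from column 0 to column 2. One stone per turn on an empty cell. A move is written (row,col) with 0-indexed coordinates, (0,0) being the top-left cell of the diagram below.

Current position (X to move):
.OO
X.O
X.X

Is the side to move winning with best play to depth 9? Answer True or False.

X winning at [.OO/X.O/X.X]: True

p1 X@[.OO/X.O/X.X]: (0,0)[XOO/X.O/X.X]+1* (1,1)[.OO/XXO/X.X]-1 (2,1)[.OO/X.O/XXX]-1
p2 O@[XOO/X.O/X.X] terminal -1; root [.OO/X.O/X.X] d9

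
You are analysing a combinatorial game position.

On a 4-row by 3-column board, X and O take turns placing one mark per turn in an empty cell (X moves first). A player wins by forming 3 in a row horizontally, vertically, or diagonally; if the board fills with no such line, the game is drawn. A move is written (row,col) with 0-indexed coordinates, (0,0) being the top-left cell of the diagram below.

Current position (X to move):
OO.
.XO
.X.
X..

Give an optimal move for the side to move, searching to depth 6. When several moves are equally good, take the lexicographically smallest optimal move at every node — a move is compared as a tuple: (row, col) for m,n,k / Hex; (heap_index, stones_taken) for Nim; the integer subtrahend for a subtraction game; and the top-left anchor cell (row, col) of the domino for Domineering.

[OO./.XO/.X./X..] X move#1: (0,2):+1/OOX/.XO/.X./X..*, (1,0):-1/OO./XXO/.X./X.., (2,0):-1/OO./.XO/XX./X.., (2,2):-1/OO./.XO/.XX/X.., (3,1):+1/OO./.XO/.X./XX., (3,2):-1/OO./.XO/.X./X.X
[OOX/.XO/.X./X..] O move#2: (1,0):-1/OOX/OXO/.X./X..*, (2,0):-1/OOX/.XO/OX./X.., (2,2):-1/OOX/.XO/.XO/X.., (3,1):-1/OOX/.XO/.X./XO., (3,2):-1/OOX/.XO/.X./X.O
[OOX/OXO/.X./X..] X move#3: (2,0):+1/OOX/OXO/XX./X..*, (2,2):-1/OOX/OXO/.XX/X.., (3,1):+1/OOX/OXO/.X./XX., (3,2):-1/OOX/OXO/.X./X.X
[OOX/OXO/XX./X..] end (terminal -1, O#4); searched OO./.XO/.X./X.. to 6

X's best at [OO./.XO/.X./X..]: (0,2)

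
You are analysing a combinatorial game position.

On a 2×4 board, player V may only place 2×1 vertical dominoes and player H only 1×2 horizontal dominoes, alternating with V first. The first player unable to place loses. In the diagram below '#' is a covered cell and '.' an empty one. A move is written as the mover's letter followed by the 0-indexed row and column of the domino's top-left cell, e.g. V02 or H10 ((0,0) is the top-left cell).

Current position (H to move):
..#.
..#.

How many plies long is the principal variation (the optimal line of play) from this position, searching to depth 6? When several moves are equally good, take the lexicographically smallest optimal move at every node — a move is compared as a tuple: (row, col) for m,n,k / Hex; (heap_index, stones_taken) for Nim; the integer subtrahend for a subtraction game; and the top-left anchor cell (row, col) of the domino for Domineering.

p1 H@[..#./..#.]: H00[###./..#.]+1* H10[..#./###.]+1
p2 V@[###./..#.]: V03[####/..##]-1*
p3 H@[####/..##]: H10[####/####]+1*
p4 V@[####/####] terminal -1; root [..#./..#.] d6

PV length from [..#./..#.]: 3 plies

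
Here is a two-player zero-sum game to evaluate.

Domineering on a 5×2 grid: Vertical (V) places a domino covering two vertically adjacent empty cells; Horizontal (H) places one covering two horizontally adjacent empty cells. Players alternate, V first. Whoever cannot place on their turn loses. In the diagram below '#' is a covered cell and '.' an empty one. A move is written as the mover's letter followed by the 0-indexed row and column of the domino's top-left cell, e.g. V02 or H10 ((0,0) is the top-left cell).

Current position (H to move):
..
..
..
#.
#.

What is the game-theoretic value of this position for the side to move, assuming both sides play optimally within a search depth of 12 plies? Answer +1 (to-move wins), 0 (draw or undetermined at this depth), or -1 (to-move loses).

[../../../#./#.] H move#1: H00:-1/##/../../#./#., H10:+1/../##/../#./#.*, H20:-1/../../##/#./#.
[../##/../#./#.] V move#2: V21:-1/../##/.#/##/#.*, V31:-1/../##/../##/##
[../##/.#/##/#.] H move#3: H00:+1/##/##/.#/##/#.*
[##/##/.#/##/#.] end (terminal -1, V#4); searched ../../../#./#. to 12

value(../../../#./#., H) = +1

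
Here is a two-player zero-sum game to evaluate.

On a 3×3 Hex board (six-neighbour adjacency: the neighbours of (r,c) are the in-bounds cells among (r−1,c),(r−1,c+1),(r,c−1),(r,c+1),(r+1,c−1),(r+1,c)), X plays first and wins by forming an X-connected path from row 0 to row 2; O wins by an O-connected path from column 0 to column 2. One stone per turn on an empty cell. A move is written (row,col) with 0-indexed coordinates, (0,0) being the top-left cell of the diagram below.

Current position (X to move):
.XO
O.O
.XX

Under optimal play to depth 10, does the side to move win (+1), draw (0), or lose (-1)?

value(.XO/O.O/.XX, X) = +1

ply 1, X at .XO/O.O/.XX | (0,0)=-1→XXO/O.O/.XX; (1,1)=+1→.XO/OXO/.XX*; (2,0)=-1→.XO/O.O/XXX
ply 2: .XO/OXO/.XX is terminal -1 (O); from .XO/O.O/.XX depth 10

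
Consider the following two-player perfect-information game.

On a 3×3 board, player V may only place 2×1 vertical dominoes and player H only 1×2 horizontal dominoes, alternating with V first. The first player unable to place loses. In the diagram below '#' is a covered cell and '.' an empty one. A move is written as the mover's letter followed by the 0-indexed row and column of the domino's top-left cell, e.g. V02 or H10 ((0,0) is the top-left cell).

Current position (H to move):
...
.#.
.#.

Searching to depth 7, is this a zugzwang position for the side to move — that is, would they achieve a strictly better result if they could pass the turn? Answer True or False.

ply 1, H at .../.#./.#. | H00=-1→##./.#./.#.*; H01=-1→.##/.#./.#.
ply 2, V at ##./.#./.#. | V02=+1→###/.##/.#.*; V10=+1→##./##./##.; V12=+1→##./.##/.##
ply 3: ###/.##/.#. is terminal -1 (H); from .../.#./.#. depth 7
pass branch (V moves first from the same position):
  | ply 1, V at .../.#./.#. | V00=+1→#../##./.#.*; V02=+1→..#/.##/.#.; V10=+1→.../##./##.; V12=+1→.../.##/.##
  | ply 2, H at #../##./.#. | H01=-1→###/##./.#.*
  | ply 3, V at ###/##./.#. | V12=+1→###/###/.##*
  | ply 4: ###/###/.## is terminal -1 (H); from .../.#./.#. depth 7
H moving scores -1; H passing scores -1

zugzwang(.../.#./.#., H) = False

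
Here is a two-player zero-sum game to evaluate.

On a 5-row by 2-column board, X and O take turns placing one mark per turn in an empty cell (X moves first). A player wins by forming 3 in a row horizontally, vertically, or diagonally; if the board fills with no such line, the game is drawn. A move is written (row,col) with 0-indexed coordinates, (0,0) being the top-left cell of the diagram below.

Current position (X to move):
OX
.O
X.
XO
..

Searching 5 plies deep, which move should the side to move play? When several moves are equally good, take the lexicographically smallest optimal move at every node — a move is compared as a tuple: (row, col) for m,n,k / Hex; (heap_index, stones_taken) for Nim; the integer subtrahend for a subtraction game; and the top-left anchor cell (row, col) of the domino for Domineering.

X's best at [OX/.O/X./XO/..]: (1,0)

p1 X@[OX/.O/X./XO/..]: (1,0)[OX/XO/X./XO/..]+1* (2,1)[OX/.O/XX/XO/..]+1 (4,0)[OX/.O/X./XO/X.]+1 (4,1)[OX/.O/X./XO/.X]-1
p2 O@[OX/XO/X./XO/..] terminal -1; root [OX/.O/X./XO/..] d5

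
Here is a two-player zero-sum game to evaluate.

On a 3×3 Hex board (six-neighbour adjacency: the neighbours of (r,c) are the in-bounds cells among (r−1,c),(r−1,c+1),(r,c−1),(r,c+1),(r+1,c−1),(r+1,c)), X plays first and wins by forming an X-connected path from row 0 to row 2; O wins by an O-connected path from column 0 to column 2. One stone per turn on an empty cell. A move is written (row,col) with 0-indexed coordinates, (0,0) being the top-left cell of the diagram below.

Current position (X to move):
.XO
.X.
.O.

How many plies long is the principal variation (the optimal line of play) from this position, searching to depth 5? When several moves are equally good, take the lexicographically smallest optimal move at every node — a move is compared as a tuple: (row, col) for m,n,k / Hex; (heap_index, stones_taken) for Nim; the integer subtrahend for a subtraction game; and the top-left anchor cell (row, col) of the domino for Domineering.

[.XO/.X./.O.] X move#1: (0,0):-1/XXO/.X./.O., (1,0):-1/.XO/XX./.O., (1,2):+1/.XO/.XX/.O.*, (2,0):+1/.XO/.X./XO., (2,2):+1/.XO/.X./.OX
[.XO/.XX/.O.] O move#2: (0,0):-1/OXO/.XX/.O.*, (1,0):-1/.XO/OXX/.O., (2,0):-1/.XO/.XX/OO., (2,2):-1/.XO/.XX/.OO
[OXO/.XX/.O.] X move#3: (1,0):+1/OXO/XXX/.O.*, (2,0):+1/OXO/.XX/XO., (2,2):+1/OXO/.XX/.OX
[OXO/XXX/.O.] O move#4: (2,0):-1/OXO/XXX/OO.*, (2,2):-1/OXO/XXX/.OO
[OXO/XXX/OO.] X move#5: (2,2):+1/OXO/XXX/OOX*
[OXO/XXX/OOX] end (terminal -1, O#6); searched .XO/.X./.O. to 5

PV length from [.XO/.X./.O.]: 5 plies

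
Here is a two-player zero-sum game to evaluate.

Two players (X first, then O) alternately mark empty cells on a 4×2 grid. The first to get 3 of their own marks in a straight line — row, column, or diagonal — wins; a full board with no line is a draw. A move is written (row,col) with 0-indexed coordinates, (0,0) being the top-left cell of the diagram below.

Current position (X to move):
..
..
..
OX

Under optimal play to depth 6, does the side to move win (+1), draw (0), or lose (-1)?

value(../../../OX, X) = 0

[../../../OX] X move#1: (0,0):+0/X./../../OX*, (0,1):+0/.X/../../OX, (1,0):+0/../X./../OX, (1,1):+0/../.X/../OX, (2,0):+0/../../X./OX, (2,1):+0/../../.X/OX
[X./../../OX] O move#2: (0,1):+0/XO/../../OX*, (1,0):+0/X./O./../OX, (1,1):+0/X./.O/../OX, (2,0):+0/X./../O./OX, (2,1):+0/X./../.O/OX
[XO/../../OX] X move#3: (1,0):+0/XO/X./../OX*, (1,1):+0/XO/.X/../OX, (2,0):+0/XO/../X./OX, (2,1):+0/XO/../.X/OX
[XO/X./../OX] O move#4: (1,1):-1/XO/XO/../OX, (2,0):+0/XO/X./O./OX*, (2,1):-1/XO/X./.O/OX
[XO/X./O./OX] X move#5: (1,1):+0/XO/XX/O./OX*, (2,1):+0/XO/X./OX/OX
[XO/XX/O./OX] O move#6: (2,1):+0/XO/XX/OO/OX*
[XO/XX/OO/OX] end (terminal +0, X#7); searched ../../../OX to 6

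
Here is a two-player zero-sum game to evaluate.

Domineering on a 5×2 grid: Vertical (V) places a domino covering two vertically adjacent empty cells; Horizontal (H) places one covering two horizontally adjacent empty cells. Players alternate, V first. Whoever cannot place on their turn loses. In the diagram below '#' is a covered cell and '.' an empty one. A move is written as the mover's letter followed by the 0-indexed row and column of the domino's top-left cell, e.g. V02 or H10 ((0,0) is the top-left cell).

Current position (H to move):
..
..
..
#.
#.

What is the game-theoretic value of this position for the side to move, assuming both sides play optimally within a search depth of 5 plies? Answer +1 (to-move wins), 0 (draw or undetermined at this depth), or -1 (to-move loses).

value(../../../#./#., H) = +1

p1 H@[../../../#./#.]: H00[##/../../#./#.]-1 H10[../##/../#./#.]+1* H20[../../##/#./#.]-1
p2 V@[../##/../#./#.]: V21[../##/.#/##/#.]-1* V31[../##/../##/##]-1
p3 H@[../##/.#/##/#.]: H00[##/##/.#/##/#.]+1*
p4 V@[##/##/.#/##/#.] terminal -1; root [../../../#./#.] d5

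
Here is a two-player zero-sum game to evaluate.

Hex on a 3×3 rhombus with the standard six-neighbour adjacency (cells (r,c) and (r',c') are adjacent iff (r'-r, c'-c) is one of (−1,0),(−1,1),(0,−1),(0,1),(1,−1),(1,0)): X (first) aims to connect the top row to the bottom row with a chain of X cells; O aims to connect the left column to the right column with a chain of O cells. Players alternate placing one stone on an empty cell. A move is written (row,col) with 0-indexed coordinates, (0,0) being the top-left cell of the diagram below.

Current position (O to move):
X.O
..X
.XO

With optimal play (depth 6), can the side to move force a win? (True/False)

[X.O/..X/.XO] O move#1: (0,1):-1/XOO/..X/.XO, (1,0):+1/X.O/O.X/.XO*, (1,1):+1/X.O/.OX/.XO, (2,0):-1/X.O/..X/OXO
[X.O/O.X/.XO] X move#2: (0,1):-1/XXO/O.X/.XO*, (1,1):-1/X.O/OXX/.XO, (2,0):-1/X.O/O.X/XXO
[XXO/O.X/.XO] O move#3: (1,1):+1/XXO/OOX/.XO*, (2,0):-1/XXO/O.X/OXO
[XXO/OOX/.XO] end (terminal -1, X#4); searched X.O/..X/.XO to 6

O winning at [X.O/..X/.XO]: True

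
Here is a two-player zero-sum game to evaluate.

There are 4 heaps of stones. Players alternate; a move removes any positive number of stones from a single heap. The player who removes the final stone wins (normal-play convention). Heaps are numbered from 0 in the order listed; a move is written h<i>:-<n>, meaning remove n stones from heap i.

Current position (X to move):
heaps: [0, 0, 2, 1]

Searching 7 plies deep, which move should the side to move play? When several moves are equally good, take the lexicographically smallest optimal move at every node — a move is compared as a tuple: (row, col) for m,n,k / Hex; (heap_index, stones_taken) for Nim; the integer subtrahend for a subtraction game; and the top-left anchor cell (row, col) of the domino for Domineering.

X's best at [(0,0,2,1)]: h2:-1

[(0,0,2,1)] X move#1: h2:-1:+1/(0,0,1,1)*, h2:-2:-1/(0,0,0,1), h3:-1:-1/(0,0,2,0)
[(0,0,1,1)] O move#2: h2:-1:-1/(0,0,0,1)*, h3:-1:-1/(0,0,1,0)
[(0,0,0,1)] X move#3: h3:-1:+1/(0,0,0,0)*
[(0,0,0,0)] end (terminal -1, O#4); searched (0,0,2,1) to 7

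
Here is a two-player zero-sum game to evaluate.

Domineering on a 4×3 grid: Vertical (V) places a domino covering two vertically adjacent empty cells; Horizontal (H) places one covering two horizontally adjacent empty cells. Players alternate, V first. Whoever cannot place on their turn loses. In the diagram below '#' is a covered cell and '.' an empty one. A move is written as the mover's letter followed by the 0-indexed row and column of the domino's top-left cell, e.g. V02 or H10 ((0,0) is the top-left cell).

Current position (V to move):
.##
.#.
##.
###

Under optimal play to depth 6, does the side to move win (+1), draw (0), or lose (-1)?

ply 1, V at .##/.#./##./### | V00=+1→###/##./##./###*; V12=+1→.##/.##/###/###
ply 2: ###/##./##./### is terminal -1 (H); from .##/.#./##./### depth 6

value(.##/.#./##./###, V) = +1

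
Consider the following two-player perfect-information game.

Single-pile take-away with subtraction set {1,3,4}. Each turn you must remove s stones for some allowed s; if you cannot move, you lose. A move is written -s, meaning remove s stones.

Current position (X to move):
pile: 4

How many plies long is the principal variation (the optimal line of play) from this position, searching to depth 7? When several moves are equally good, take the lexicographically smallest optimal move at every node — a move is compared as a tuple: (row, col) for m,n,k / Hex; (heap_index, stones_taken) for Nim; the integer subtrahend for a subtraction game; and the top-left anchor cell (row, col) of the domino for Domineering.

PV length from [4]: 1 ply

p1 X@[4]: -1[3]-1 -3[1]-1 -4[0]+1*
p2 O@[0] terminal -1; root [4] d7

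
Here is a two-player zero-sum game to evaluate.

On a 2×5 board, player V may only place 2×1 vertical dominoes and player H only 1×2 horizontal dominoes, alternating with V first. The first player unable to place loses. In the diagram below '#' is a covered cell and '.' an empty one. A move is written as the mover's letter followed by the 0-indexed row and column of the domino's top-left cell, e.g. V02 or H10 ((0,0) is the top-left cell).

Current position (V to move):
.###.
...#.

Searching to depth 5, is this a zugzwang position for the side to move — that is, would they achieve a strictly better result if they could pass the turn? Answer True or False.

zugzwang(.###./...#., V) = False

p1 V@[.###./...#.]: V00[####./#..#.]+1* V04[.####/...##]-1
p2 H@[####./#..#.]: H11[####./####.]-1*
p3 V@[####./####.]: V04[#####/#####]+1*
p4 H@[#####/#####] terminal -1; root [.###./...#.] d5
pass branch (H moves first from the same position):
  | p1 H@[.###./...#.]: H10[.###./##.#.]-1* H11[.###./.###.]-1
  | p2 V@[.###./##.#.]: V04[.####/##.##]+1*
  | p3 H@[.####/##.##] terminal -1; root [.###./...#.] d5
V moving scores +1; V passing scores +1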